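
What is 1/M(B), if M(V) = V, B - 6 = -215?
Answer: -1/209 ≈ -0.0047847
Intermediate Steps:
B = -209 (B = 6 - 215 = -209)
1/M(B) = 1/(-209) = -1/209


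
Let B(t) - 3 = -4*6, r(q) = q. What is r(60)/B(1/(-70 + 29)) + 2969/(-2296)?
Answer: -9529/2296 ≈ -4.1503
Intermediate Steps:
B(t) = -21 (B(t) = 3 - 4*6 = 3 - 24 = -21)
r(60)/B(1/(-70 + 29)) + 2969/(-2296) = 60/(-21) + 2969/(-2296) = 60*(-1/21) + 2969*(-1/2296) = -20/7 - 2969/2296 = -9529/2296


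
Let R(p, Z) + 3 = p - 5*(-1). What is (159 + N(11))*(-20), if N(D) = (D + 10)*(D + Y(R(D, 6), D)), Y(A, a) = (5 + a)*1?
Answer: -14520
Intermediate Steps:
R(p, Z) = 2 + p (R(p, Z) = -3 + (p - 5*(-1)) = -3 + (p + 5) = -3 + (5 + p) = 2 + p)
Y(A, a) = 5 + a
N(D) = (5 + 2*D)*(10 + D) (N(D) = (D + 10)*(D + (5 + D)) = (10 + D)*(5 + 2*D) = (5 + 2*D)*(10 + D))
(159 + N(11))*(-20) = (159 + (50 + 2*11² + 25*11))*(-20) = (159 + (50 + 2*121 + 275))*(-20) = (159 + (50 + 242 + 275))*(-20) = (159 + 567)*(-20) = 726*(-20) = -14520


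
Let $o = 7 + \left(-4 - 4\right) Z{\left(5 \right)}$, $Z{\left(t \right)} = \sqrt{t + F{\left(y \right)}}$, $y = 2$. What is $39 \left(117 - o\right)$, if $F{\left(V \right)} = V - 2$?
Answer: $4290 + 312 \sqrt{5} \approx 4987.7$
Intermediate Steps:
$F{\left(V \right)} = -2 + V$
$Z{\left(t \right)} = \sqrt{t}$ ($Z{\left(t \right)} = \sqrt{t + \left(-2 + 2\right)} = \sqrt{t + 0} = \sqrt{t}$)
$o = 7 - 8 \sqrt{5}$ ($o = 7 + \left(-4 - 4\right) \sqrt{5} = 7 - 8 \sqrt{5} \approx -10.889$)
$39 \left(117 - o\right) = 39 \left(117 - \left(7 - 8 \sqrt{5}\right)\right) = 39 \left(110 + 8 \sqrt{5}\right) = 4290 + 312 \sqrt{5}$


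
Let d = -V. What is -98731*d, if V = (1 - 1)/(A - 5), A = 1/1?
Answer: 0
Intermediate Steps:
A = 1
V = 0 (V = (1 - 1)/(1 - 5) = 0/(-4) = 0*(-¼) = 0)
d = 0 (d = -1*0 = 0)
-98731*d = -98731*0 = 0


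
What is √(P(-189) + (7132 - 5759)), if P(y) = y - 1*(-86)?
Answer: √1270 ≈ 35.637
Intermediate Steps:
P(y) = 86 + y (P(y) = y + 86 = 86 + y)
√(P(-189) + (7132 - 5759)) = √((86 - 189) + (7132 - 5759)) = √(-103 + 1373) = √1270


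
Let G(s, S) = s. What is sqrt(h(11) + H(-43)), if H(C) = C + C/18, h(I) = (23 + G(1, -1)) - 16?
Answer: I*sqrt(1346)/6 ≈ 6.1146*I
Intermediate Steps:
h(I) = 8 (h(I) = (23 + 1) - 16 = 24 - 16 = 8)
H(C) = 19*C/18 (H(C) = C + C*(1/18) = C + C/18 = 19*C/18)
sqrt(h(11) + H(-43)) = sqrt(8 + (19/18)*(-43)) = sqrt(8 - 817/18) = sqrt(-673/18) = I*sqrt(1346)/6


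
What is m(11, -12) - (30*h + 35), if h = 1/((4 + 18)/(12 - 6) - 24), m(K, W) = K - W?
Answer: -642/61 ≈ -10.525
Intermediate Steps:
h = -3/61 (h = 1/(22/6 - 24) = 1/(22*(⅙) - 24) = 1/(11/3 - 24) = 1/(-61/3) = -3/61 ≈ -0.049180)
m(11, -12) - (30*h + 35) = (11 - 1*(-12)) - (30*(-3/61) + 35) = (11 + 12) - (-90/61 + 35) = 23 - 1*2045/61 = 23 - 2045/61 = -642/61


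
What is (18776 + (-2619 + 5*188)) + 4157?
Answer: 21254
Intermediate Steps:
(18776 + (-2619 + 5*188)) + 4157 = (18776 + (-2619 + 940)) + 4157 = (18776 - 1679) + 4157 = 17097 + 4157 = 21254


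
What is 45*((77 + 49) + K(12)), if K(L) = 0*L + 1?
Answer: 5715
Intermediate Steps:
K(L) = 1 (K(L) = 0 + 1 = 1)
45*((77 + 49) + K(12)) = 45*((77 + 49) + 1) = 45*(126 + 1) = 45*127 = 5715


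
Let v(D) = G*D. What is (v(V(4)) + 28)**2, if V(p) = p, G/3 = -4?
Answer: 400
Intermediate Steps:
G = -12 (G = 3*(-4) = -12)
v(D) = -12*D
(v(V(4)) + 28)**2 = (-12*4 + 28)**2 = (-48 + 28)**2 = (-20)**2 = 400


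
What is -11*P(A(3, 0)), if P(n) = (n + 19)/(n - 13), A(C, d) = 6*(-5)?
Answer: -121/43 ≈ -2.8140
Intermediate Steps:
A(C, d) = -30
P(n) = (19 + n)/(-13 + n)
-11*P(A(3, 0)) = -11*(19 - 30)/(-13 - 30) = -11*(-11)/(-43) = -(-11)*(-11)/43 = -11*11/43 = -121/43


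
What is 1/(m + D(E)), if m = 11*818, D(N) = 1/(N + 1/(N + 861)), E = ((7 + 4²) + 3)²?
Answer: 1039013/9349040511 ≈ 0.00011114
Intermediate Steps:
E = 676 (E = ((7 + 16) + 3)² = (23 + 3)² = 26² = 676)
D(N) = 1/(N + 1/(861 + N))
m = 8998
1/(m + D(E)) = 1/(8998 + (861 + 676)/(1 + 676² + 861*676)) = 1/(8998 + 1537/(1 + 456976 + 582036)) = 1/(8998 + 1537/1039013) = 1/(9349040511/1039013) = 1039013/9349040511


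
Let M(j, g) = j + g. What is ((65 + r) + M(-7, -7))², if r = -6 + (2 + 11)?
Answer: 3364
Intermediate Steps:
M(j, g) = g + j
r = 7 (r = -6 + 13 = 7)
((65 + r) + M(-7, -7))² = ((65 + 7) + (-7 - 7))² = (72 - 14)² = 58² = 3364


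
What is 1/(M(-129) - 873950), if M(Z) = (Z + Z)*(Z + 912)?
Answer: -1/1075964 ≈ -9.2940e-7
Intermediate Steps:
M(Z) = 2*Z*(912 + Z) (M(Z) = (2*Z)*(912 + Z) = 2*Z*(912 + Z))
1/(M(-129) - 873950) = 1/(2*(-129)*(912 - 129) - 873950) = 1/(2*(-129)*783 - 873950) = 1/(-202014 - 873950) = 1/(-1075964) = -1/1075964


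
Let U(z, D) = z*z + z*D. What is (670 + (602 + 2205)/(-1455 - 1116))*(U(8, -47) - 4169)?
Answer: -7706258003/2571 ≈ -2.9974e+6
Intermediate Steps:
U(z, D) = z² + D*z
(670 + (602 + 2205)/(-1455 - 1116))*(U(8, -47) - 4169) = (670 + (602 + 2205)/(-1455 - 1116))*(8*(-47 + 8) - 4169) = (670 + 2807/(-2571))*(8*(-39) - 4169) = (670 + 2807*(-1/2571))*(-312 - 4169) = (670 - 2807/2571)*(-4481) = (1719763/2571)*(-4481) = -7706258003/2571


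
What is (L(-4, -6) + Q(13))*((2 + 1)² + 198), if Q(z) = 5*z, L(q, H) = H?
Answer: 12213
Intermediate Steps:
(L(-4, -6) + Q(13))*((2 + 1)² + 198) = (-6 + 5*13)*((2 + 1)² + 198) = (-6 + 65)*(3² + 198) = 59*(9 + 198) = 59*207 = 12213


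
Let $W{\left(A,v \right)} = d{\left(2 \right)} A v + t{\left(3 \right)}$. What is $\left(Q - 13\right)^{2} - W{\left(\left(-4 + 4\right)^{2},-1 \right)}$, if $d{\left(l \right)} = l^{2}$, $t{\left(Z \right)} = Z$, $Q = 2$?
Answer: $118$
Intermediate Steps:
$W{\left(A,v \right)} = 3 + 4 A v$ ($W{\left(A,v \right)} = 2^{2} A v + 3 = 4 A v + 3 = 3 + 4 A v$)
$\left(Q - 13\right)^{2} - W{\left(\left(-4 + 4\right)^{2},-1 \right)} = \left(2 - 13\right)^{2} - \left(3 + 4 \left(-4 + 4\right)^{2} \left(-1\right)\right) = \left(-11\right)^{2} - \left(3 + 4 \cdot 0^{2} \left(-1\right)\right) = 121 - \left(3 + 4 \cdot 0 \left(-1\right)\right) = 121 - \left(3 + 0\right) = 121 - 3 = 118$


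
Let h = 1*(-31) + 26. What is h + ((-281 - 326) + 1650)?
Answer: 1038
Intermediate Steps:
h = -5 (h = -31 + 26 = -5)
h + ((-281 - 326) + 1650) = -5 + ((-281 - 326) + 1650) = -5 + (-607 + 1650) = -5 + 1043 = 1038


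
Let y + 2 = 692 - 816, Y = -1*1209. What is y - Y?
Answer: 1083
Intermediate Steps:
Y = -1209
y = -126 (y = -2 + (692 - 816) = -2 - 124 = -126)
y - Y = -126 - 1*(-1209) = -126 + 1209 = 1083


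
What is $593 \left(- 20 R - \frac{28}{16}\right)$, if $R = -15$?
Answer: $\frac{707449}{4} \approx 1.7686 \cdot 10^{5}$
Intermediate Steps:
$593 \left(- 20 R - \frac{28}{16}\right) = 593 \left(\left(-20\right) \left(-15\right) - \frac{28}{16}\right) = 593 \left(300 - \frac{7}{4}\right) = 593 \cdot \frac{1193}{4} = \frac{707449}{4}$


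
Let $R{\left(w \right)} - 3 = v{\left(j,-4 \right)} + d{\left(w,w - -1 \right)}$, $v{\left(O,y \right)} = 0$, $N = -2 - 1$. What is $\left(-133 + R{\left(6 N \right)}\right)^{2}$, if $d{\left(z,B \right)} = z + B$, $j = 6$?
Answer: $27225$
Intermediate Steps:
$d{\left(z,B \right)} = B + z$
$N = -3$
$R{\left(w \right)} = 4 + 2 w$ ($R{\left(w \right)} = 3 + \left(0 + \left(\left(w - -1\right) + w\right)\right) = 3 + \left(0 + \left(\left(w + 1\right) + w\right)\right) = 3 + \left(0 + \left(\left(1 + w\right) + w\right)\right) = 3 + \left(0 + \left(1 + 2 w\right)\right) = 3 + \left(1 + 2 w\right) = 4 + 2 w$)
$\left(-133 + R{\left(6 N \right)}\right)^{2} = \left(-133 + \left(4 + 2 \cdot 6 \left(-3\right)\right)\right)^{2} = \left(-133 + \left(4 + 2 \left(-18\right)\right)\right)^{2} = \left(-133 + \left(4 - 36\right)\right)^{2} = \left(-133 - 32\right)^{2} = \left(-165\right)^{2} = 27225$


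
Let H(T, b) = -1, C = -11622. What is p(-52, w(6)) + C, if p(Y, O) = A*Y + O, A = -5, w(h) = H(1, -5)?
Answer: -11363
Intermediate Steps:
w(h) = -1
p(Y, O) = O - 5*Y (p(Y, O) = -5*Y + O = O - 5*Y)
p(-52, w(6)) + C = (-1 - 5*(-52)) - 11622 = (-1 + 260) - 11622 = 259 - 11622 = -11363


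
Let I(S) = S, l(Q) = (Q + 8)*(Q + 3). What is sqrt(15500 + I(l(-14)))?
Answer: sqrt(15566) ≈ 124.76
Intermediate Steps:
l(Q) = (3 + Q)*(8 + Q) (l(Q) = (8 + Q)*(3 + Q) = (3 + Q)*(8 + Q))
sqrt(15500 + I(l(-14))) = sqrt(15500 + (24 + (-14)**2 + 11*(-14))) = sqrt(15500 + (24 + 196 - 154)) = sqrt(15500 + 66) = sqrt(15566)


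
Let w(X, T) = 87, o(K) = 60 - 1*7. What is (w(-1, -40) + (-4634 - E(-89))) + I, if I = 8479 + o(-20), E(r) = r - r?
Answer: 3985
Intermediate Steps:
o(K) = 53 (o(K) = 60 - 7 = 53)
E(r) = 0
I = 8532 (I = 8479 + 53 = 8532)
(w(-1, -40) + (-4634 - E(-89))) + I = (87 + (-4634 - 1*0)) + 8532 = (87 + (-4634 + 0)) + 8532 = (87 - 4634) + 8532 = -4547 + 8532 = 3985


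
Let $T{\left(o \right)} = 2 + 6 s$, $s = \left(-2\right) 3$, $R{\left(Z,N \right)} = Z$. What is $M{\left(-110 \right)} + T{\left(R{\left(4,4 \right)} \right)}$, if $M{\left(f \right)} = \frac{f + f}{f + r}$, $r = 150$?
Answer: $- \frac{79}{2} \approx -39.5$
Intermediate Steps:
$M{\left(f \right)} = \frac{2 f}{150 + f}$ ($M{\left(f \right)} = \frac{f + f}{f + 150} = \frac{2 f}{150 + f}$)
$s = -6$
$T{\left(o \right)} = -34$ ($T{\left(o \right)} = 2 + 6 \left(-6\right) = 2 - 36 = -34$)
$M{\left(-110 \right)} + T{\left(R{\left(4,4 \right)} \right)} = 2 \left(-110\right) \frac{1}{150 - 110} - 34 = 2 \left(-110\right) \frac{1}{40} - 34 = - \frac{11}{2} - 34 = - \frac{79}{2}$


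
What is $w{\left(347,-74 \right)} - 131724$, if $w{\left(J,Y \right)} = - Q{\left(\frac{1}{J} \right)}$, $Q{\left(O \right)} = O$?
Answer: $- \frac{45708229}{347} \approx -1.3172 \cdot 10^{5}$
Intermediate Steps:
$w{\left(J,Y \right)} = - \frac{1}{J}$
$w{\left(347,-74 \right)} - 131724 = - \frac{1}{347} - 131724 = - \frac{45708229}{347}$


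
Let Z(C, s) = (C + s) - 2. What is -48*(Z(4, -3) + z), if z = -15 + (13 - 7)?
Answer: 480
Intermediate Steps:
Z(C, s) = -2 + C + s
z = -9 (z = -15 + 6 = -9)
-48*(Z(4, -3) + z) = -48*((-2 + 4 - 3) - 9) = -48*(-1 - 9) = -48*(-10) = 480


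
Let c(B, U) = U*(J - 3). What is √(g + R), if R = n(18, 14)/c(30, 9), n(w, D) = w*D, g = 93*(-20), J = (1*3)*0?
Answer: 2*I*√4206/3 ≈ 43.236*I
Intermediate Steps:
J = 0 (J = 3*0 = 0)
g = -1860
n(w, D) = D*w
c(B, U) = -3*U (c(B, U) = U*(0 - 3) = U*(-3) = -3*U)
R = -28/3 (R = (14*18)/((-3*9)) = 252/(-27) = 252*(-1/27) = -28/3 ≈ -9.3333)
√(g + R) = √(-1860 - 28/3) = √(-5608/3) = 2*I*√4206/3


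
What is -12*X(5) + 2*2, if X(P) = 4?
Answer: -44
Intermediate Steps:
-12*X(5) + 2*2 = -12*4 + 2*2 = -48 + 4 = -44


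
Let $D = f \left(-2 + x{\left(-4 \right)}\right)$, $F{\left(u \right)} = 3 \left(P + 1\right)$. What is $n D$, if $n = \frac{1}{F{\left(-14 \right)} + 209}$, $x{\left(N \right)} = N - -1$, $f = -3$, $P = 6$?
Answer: $\frac{3}{46} \approx 0.065217$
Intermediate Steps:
$F{\left(u \right)} = 21$ ($F{\left(u \right)} = 3 \left(6 + 1\right) = 3 \cdot 7 = 21$)
$x{\left(N \right)} = 1 + N$ ($x{\left(N \right)} = N + 1 = 1 + N$)
$D = 15$ ($D = - 3 \left(-2 + \left(1 - 4\right)\right) = - 3 \left(-2 - 3\right) = \left(-3\right) \left(-5\right) = 15$)
$n = \frac{1}{230}$ ($n = \frac{1}{21 + 209} = \frac{1}{230} \approx 0.0043478$)
$n D = \frac{1}{230} \cdot 15 = \frac{3}{46}$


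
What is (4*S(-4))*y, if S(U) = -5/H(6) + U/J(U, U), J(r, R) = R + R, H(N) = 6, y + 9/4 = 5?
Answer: -11/3 ≈ -3.6667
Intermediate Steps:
y = 11/4 (y = -9/4 + 5 = 11/4 ≈ 2.7500)
J(r, R) = 2*R
S(U) = -⅓ (S(U) = -5/6 + U/((2*U)) = -5*⅙ + U*(1/(2*U)) = -⅚ + ½ = -⅓)
(4*S(-4))*y = (4*(-⅓))*(11/4) = -4/3*11/4 = -11/3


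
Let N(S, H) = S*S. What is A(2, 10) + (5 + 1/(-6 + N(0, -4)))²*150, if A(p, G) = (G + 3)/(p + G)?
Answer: 14021/4 ≈ 3505.3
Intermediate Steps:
N(S, H) = S²
A(p, G) = (3 + G)/(G + p)
A(2, 10) + (5 + 1/(-6 + N(0, -4)))²*150 = (3 + 10)/(10 + 2) + (5 + 1/(-6 + 0²))²*150 = 13/12 + (5 + 1/(-6 + 0))²*150 = (1/12)*13 + (5 + 1/(-6))²*150 = 13/12 + (5 - ⅙)²*150 = 13/12 + (29/6)²*150 = 13/12 + (841/36)*150 = 13/12 + 21025/6 = 14021/4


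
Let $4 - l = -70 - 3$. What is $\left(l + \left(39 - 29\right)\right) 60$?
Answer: $5220$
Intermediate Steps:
$l = 77$ ($l = 4 - \left(-70 - 3\right) = 4 - -73 = 4 + 73 = 77$)
$\left(l + \left(39 - 29\right)\right) 60 = \left(77 + \left(39 - 29\right)\right) 60 = \left(77 + 10\right) 60 = 87 \cdot 60 = 5220$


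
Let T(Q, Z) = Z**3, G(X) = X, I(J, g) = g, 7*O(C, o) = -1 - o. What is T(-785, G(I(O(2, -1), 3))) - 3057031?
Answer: -3057004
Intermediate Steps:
O(C, o) = -1/7 - o/7 (O(C, o) = (-1 - o)/7 = -1/7 - o/7)
T(-785, G(I(O(2, -1), 3))) - 3057031 = 3**3 - 3057031 = 27 - 3057031 = -3057004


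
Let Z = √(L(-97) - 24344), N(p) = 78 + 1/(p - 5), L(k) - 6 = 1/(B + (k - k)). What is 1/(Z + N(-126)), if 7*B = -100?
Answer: 133842700/52205270827 - 1544490*I*√30047/52205270827 ≈ 0.0025638 - 0.0051283*I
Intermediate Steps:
B = -100/7 (B = (⅐)*(-100) = -100/7 ≈ -14.286)
L(k) = 593/100 (L(k) = 6 + 1/(-100/7 + (k - k)) = 6 + 1/(-100/7 + 0) = 6 + 1/(-100/7) = 6 - 7/100 = 593/100)
N(p) = 78 + 1/(-5 + p)
Z = 9*I*√30047/10 (Z = √(593/100 - 24344) = √(-2433807/100) = 9*I*√30047/10 ≈ 156.01*I)
1/(Z + N(-126)) = 1/(9*I*√30047/10 + (-389 + 78*(-126))/(-5 - 126)) = 1/(9*I*√30047/10 + (-389 - 9828)/(-131)) = 1/(9*I*√30047/10 - 1/131*(-10217)) = 1/(9*I*√30047/10 + 10217/131) = 1/(10217/131 + 9*I*√30047/10)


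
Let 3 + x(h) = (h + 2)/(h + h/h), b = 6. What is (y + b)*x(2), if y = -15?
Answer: 15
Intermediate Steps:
x(h) = -3 + (2 + h)/(1 + h) (x(h) = -3 + (h + 2)/(h + h/h) = -3 + (2 + h)/(h + 1) = -3 + (2 + h)/(1 + h))
(y + b)*x(2) = (-15 + 6)*((-1 - 2*2)/(1 + 2)) = -9*(-1 - 4)/3 = -3*(-5) = -9*(-5/3) = 15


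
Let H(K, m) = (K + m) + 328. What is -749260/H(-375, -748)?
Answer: 149852/159 ≈ 942.47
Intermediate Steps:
H(K, m) = 328 + K + m
-749260/H(-375, -748) = -749260/(328 - 375 - 748) = -749260/(-795) = -749260*(-1/795) = 149852/159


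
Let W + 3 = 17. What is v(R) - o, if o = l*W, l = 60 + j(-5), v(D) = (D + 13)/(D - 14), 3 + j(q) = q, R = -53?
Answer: -48736/67 ≈ -727.40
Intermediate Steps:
j(q) = -3 + q
v(D) = (13 + D)/(-14 + D)
W = 14 (W = -3 + 17 = 14)
l = 52 (l = 60 + (-3 - 5) = 60 - 8 = 52)
o = 728 (o = 52*14 = 728)
v(R) - o = (13 - 53)/(-14 - 53) - 1*728 = -40/(-67) - 728 = -1/67*(-40) - 728 = 40/67 - 728 = -48736/67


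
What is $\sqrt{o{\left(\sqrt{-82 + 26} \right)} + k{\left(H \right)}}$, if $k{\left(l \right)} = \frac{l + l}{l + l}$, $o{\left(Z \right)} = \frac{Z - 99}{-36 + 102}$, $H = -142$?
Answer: $\frac{\sqrt{-2178 + 132 i \sqrt{14}}}{66} \approx 0.07967 + 0.71158 i$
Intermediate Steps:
$o{\left(Z \right)} = - \frac{3}{2} + \frac{Z}{66}$ ($o{\left(Z \right)} = \frac{-99 + Z}{66} = \left(-99 + Z\right) \frac{1}{66} = - \frac{3}{2} + \frac{Z}{66}$)
$k{\left(l \right)} = 1$ ($k{\left(l \right)} = \frac{2 l}{2 l} = 2 l \frac{1}{2 l} = 1$)
$\sqrt{o{\left(\sqrt{-82 + 26} \right)} + k{\left(H \right)}} = \sqrt{\left(- \frac{3}{2} + \frac{\sqrt{-82 + 26}}{66}\right) + 1} = \sqrt{\left(- \frac{3}{2} + \frac{\sqrt{-56}}{66}\right) + 1} = \sqrt{\left(- \frac{3}{2} + \frac{2 i \sqrt{14}}{66}\right) + 1} = \sqrt{\left(- \frac{3}{2} + \frac{i \sqrt{14}}{33}\right) + 1} = \sqrt{- \frac{1}{2} + \frac{i \sqrt{14}}{33}}$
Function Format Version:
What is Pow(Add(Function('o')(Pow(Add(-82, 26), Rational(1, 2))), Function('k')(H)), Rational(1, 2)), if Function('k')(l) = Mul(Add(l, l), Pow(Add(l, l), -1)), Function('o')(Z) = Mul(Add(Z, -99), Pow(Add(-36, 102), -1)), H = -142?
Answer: Mul(Rational(1, 66), Pow(Add(-2178, Mul(132, I, Pow(14, Rational(1, 2)))), Rational(1, 2))) ≈ Add(0.079670, Mul(0.71158, I))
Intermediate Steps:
Function('o')(Z) = Add(Rational(-3, 2), Mul(Rational(1, 66), Z)) (Function('o')(Z) = Mul(Add(-99, Z), Pow(66, -1)) = Mul(Add(-99, Z), Rational(1, 66)) = Add(Rational(-3, 2), Mul(Rational(1, 66), Z)))
Function('k')(l) = 1 (Function('k')(l) = Mul(Mul(2, l), Pow(Mul(2, l), -1)) = Mul(Mul(2, l), Mul(Rational(1, 2), Pow(l, -1))) = 1)
Pow(Add(Function('o')(Pow(Add(-82, 26), Rational(1, 2))), Function('k')(H)), Rational(1, 2)) = Pow(Add(Add(Rational(-3, 2), Mul(Rational(1, 66), Pow(Add(-82, 26), Rational(1, 2)))), 1), Rational(1, 2)) = Pow(Add(Add(Rational(-3, 2), Mul(Rational(1, 66), Pow(-56, Rational(1, 2)))), 1), Rational(1, 2)) = Pow(Add(Add(Rational(-3, 2), Mul(Rational(1, 66), Mul(2, I, Pow(14, Rational(1, 2))))), 1), Rational(1, 2)) = Pow(Add(Add(Rational(-3, 2), Mul(Rational(1, 33), I, Pow(14, Rational(1, 2)))), 1), Rational(1, 2)) = Pow(Add(Rational(-1, 2), Mul(Rational(1, 33), I, Pow(14, Rational(1, 2)))), Rational(1, 2))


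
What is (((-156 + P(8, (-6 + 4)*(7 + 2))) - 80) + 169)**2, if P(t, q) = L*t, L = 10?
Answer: 169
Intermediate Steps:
P(t, q) = 10*t
(((-156 + P(8, (-6 + 4)*(7 + 2))) - 80) + 169)**2 = (((-156 + 10*8) - 80) + 169)**2 = (((-156 + 80) - 80) + 169)**2 = ((-76 - 80) + 169)**2 = (-156 + 169)**2 = 13**2 = 169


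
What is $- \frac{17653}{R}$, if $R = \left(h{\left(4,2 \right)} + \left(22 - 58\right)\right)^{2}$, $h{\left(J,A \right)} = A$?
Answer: $- \frac{17653}{1156} \approx -15.271$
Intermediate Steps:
$R = 1156$ ($R = \left(2 + \left(22 - 58\right)\right)^{2} = \left(2 - 36\right)^{2} = \left(-34\right)^{2} = 1156$)
$- \frac{17653}{R} = - \frac{17653}{1156}$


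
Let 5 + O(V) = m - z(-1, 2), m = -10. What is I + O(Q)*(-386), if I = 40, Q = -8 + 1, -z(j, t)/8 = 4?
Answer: -6522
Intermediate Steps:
z(j, t) = -32 (z(j, t) = -8*4 = -32)
Q = -7
O(V) = 17 (O(V) = -5 + (-10 - 1*(-32)) = -5 + (-10 + 32) = -5 + 22 = 17)
I + O(Q)*(-386) = 40 + 17*(-386) = 40 - 6562 = -6522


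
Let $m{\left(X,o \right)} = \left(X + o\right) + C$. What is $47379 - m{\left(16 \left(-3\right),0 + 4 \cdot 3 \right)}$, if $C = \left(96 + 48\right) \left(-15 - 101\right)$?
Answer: $64119$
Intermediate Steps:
$C = -16704$ ($C = 144 \left(-116\right) = -16704$)
$m{\left(X,o \right)} = -16704 + X + o$ ($m{\left(X,o \right)} = \left(X + o\right) - 16704 = -16704 + X + o$)
$47379 - m{\left(16 \left(-3\right),0 + 4 \cdot 3 \right)} = 47379 - \left(-16704 + 16 \left(-3\right) + \left(0 + 4 \cdot 3\right)\right) = 47379 - \left(-16704 - 48 + \left(0 + 12\right)\right) = 47379 - \left(-16704 - 48 + 12\right) = 47379 - -16740 = 47379 + 16740 = 64119$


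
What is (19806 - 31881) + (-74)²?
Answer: -6599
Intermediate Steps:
(19806 - 31881) + (-74)² = -12075 + 5476 = -6599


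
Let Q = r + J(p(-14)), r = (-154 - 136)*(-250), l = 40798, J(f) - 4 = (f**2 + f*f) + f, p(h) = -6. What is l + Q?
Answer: 113368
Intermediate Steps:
J(f) = 4 + f + 2*f**2 (J(f) = 4 + ((f**2 + f*f) + f) = 4 + ((f**2 + f**2) + f) = 4 + (2*f**2 + f) = 4 + (f + 2*f**2) = 4 + f + 2*f**2)
r = 72500 (r = -290*(-250) = 72500)
Q = 72570 (Q = 72500 + (4 - 6 + 2*(-6)**2) = 72500 + (4 - 6 + 2*36) = 72500 + (4 - 6 + 72) = 72500 + 70 = 72570)
l + Q = 40798 + 72570 = 113368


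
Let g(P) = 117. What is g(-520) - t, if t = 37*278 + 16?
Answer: -10185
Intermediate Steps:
t = 10302 (t = 10286 + 16 = 10302)
g(-520) - t = 117 - 1*10302 = 117 - 10302 = -10185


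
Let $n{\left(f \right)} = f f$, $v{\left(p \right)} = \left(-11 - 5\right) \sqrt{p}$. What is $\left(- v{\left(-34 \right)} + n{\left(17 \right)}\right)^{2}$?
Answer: $74817 + 9248 i \sqrt{34} \approx 74817.0 + 53925.0 i$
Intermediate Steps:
$v{\left(p \right)} = - 16 \sqrt{p}$ ($v{\left(p \right)} = \left(-11 - 5\right) \sqrt{p} = - 16 \sqrt{p}$)
$n{\left(f \right)} = f^{2}$
$\left(- v{\left(-34 \right)} + n{\left(17 \right)}\right)^{2} = \left(- \left(-16\right) \sqrt{-34} + 17^{2}\right)^{2} = \left(- \left(-16\right) i \sqrt{34} + 289\right)^{2} = \left(16 i \sqrt{34} + 289\right)^{2} = \left(289 + 16 i \sqrt{34}\right)^{2}$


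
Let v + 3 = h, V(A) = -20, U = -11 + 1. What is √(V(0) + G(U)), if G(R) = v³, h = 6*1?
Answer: √7 ≈ 2.6458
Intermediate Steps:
U = -10
h = 6
v = 3 (v = -3 + 6 = 3)
G(R) = 27 (G(R) = 3³ = 27)
√(V(0) + G(U)) = √(-20 + 27) = √7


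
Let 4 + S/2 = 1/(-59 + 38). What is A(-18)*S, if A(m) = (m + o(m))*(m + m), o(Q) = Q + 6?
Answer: -61200/7 ≈ -8742.9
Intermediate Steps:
o(Q) = 6 + Q
A(m) = 2*m*(6 + 2*m) (A(m) = (m + (6 + m))*(m + m) = (6 + 2*m)*(2*m) = 2*m*(6 + 2*m))
S = -170/21 (S = -8 + 2/(-59 + 38) = -8 + 2/(-21) = -8 + 2*(-1/21) = -8 - 2/21 = -170/21 ≈ -8.0952)
A(-18)*S = (4*(-18)*(3 - 18))*(-170/21) = (4*(-18)*(-15))*(-170/21) = 1080*(-170/21) = -61200/7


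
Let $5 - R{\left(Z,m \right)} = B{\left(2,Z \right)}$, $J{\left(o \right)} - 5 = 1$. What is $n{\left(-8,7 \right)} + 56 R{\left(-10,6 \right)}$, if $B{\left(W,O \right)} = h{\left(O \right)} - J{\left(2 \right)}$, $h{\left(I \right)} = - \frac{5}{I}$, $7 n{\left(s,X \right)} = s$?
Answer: $\frac{4108}{7} \approx 586.86$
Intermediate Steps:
$J{\left(o \right)} = 6$ ($J{\left(o \right)} = 5 + 1 = 6$)
$n{\left(s,X \right)} = \frac{s}{7}$
$B{\left(W,O \right)} = -6 - \frac{5}{O}$ ($B{\left(W,O \right)} = - \frac{5}{O} - 6 = -6 - \frac{5}{O}$)
$R{\left(Z,m \right)} = 11 + \frac{5}{Z}$ ($R{\left(Z,m \right)} = 5 - \left(-6 - \frac{5}{Z}\right) = 5 + \left(6 + \frac{5}{Z}\right) = 11 + \frac{5}{Z}$)
$n{\left(-8,7 \right)} + 56 R{\left(-10,6 \right)} = \frac{1}{7} \left(-8\right) + 56 \left(11 + \frac{5}{-10}\right) = - \frac{8}{7} + 56 \left(11 + 5 \left(- \frac{1}{10}\right)\right) = - \frac{8}{7} + 56 \left(11 - \frac{1}{2}\right) = - \frac{8}{7} + 56 \cdot \frac{21}{2} = - \frac{8}{7} + 588 = \frac{4108}{7}$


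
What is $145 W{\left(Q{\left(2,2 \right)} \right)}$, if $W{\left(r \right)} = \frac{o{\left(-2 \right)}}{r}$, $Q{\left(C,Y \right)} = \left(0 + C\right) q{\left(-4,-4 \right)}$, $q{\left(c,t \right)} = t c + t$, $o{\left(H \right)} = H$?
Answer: $- \frac{145}{12} \approx -12.083$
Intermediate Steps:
$q{\left(c,t \right)} = t + c t$ ($q{\left(c,t \right)} = c t + t = t + c t$)
$Q{\left(C,Y \right)} = 12 C$ ($Q{\left(C,Y \right)} = \left(0 + C\right) \left(- 4 \left(1 - 4\right)\right) = C \left(\left(-4\right) \left(-3\right)\right) = C 12 = 12 C$)
$W{\left(r \right)} = - \frac{2}{r}$
$145 W{\left(Q{\left(2,2 \right)} \right)} = 145 \left(- \frac{2}{12 \cdot 2}\right) = 145 \left(- \frac{2}{24}\right) = 145 \left(\left(-2\right) \frac{1}{24}\right) = 145 \left(- \frac{1}{12}\right) = - \frac{145}{12}$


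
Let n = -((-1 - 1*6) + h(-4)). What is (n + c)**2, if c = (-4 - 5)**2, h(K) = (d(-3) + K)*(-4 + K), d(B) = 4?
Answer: 7744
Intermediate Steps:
h(K) = (-4 + K)*(4 + K) (h(K) = (4 + K)*(-4 + K) = (-4 + K)*(4 + K))
c = 81 (c = (-9)**2 = 81)
n = 7 (n = -((-1 - 1*6) + (-16 + (-4)**2)) = -((-1 - 6) + (-16 + 16)) = -(-7 + 0) = -1*(-7) = 7)
(n + c)**2 = (7 + 81)**2 = 88**2 = 7744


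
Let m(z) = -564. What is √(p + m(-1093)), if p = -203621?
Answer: I*√204185 ≈ 451.87*I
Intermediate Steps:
√(p + m(-1093)) = √(-203621 - 564) = √(-204185) = I*√204185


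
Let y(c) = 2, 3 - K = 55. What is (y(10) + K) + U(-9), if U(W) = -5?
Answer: -55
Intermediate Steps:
K = -52 (K = 3 - 1*55 = 3 - 55 = -52)
(y(10) + K) + U(-9) = (2 - 52) - 5 = -50 - 5 = -55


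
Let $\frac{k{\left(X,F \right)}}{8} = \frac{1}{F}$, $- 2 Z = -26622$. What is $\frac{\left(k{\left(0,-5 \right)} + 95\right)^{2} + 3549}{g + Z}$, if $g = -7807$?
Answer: $\frac{153407}{68800} \approx 2.2298$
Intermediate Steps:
$Z = 13311$ ($Z = \left(- \frac{1}{2}\right) \left(-26622\right) = 13311$)
$k{\left(X,F \right)} = \frac{8}{F}$
$\frac{\left(k{\left(0,-5 \right)} + 95\right)^{2} + 3549}{g + Z} = \frac{\left(\frac{8}{-5} + 95\right)^{2} + 3549}{-7807 + 13311} = \frac{\left(8 \left(- \frac{1}{5}\right) + 95\right)^{2} + 3549}{5504} = \left(\left(- \frac{8}{5} + 95\right)^{2} + 3549\right) \frac{1}{5504} = \left(\left(\frac{467}{5}\right)^{2} + 3549\right) \frac{1}{5504} = \left(\frac{218089}{25} + 3549\right) \frac{1}{5504} = \frac{306814}{25} \cdot \frac{1}{5504} = \frac{153407}{68800}$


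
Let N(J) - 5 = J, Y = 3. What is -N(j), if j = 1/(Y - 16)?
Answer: -64/13 ≈ -4.9231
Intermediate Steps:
j = -1/13 (j = 1/(3 - 16) = 1/(-13) = -1/13 ≈ -0.076923)
N(J) = 5 + J
-N(j) = -(5 - 1/13) = -1*64/13 = -64/13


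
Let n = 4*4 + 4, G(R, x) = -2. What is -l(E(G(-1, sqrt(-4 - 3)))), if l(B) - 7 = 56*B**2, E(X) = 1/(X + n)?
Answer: -581/81 ≈ -7.1728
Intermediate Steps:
n = 20 (n = 16 + 4 = 20)
E(X) = 1/(20 + X) (E(X) = 1/(X + 20) = 1/(20 + X))
l(B) = 7 + 56*B**2
-l(E(G(-1, sqrt(-4 - 3)))) = -(7 + 56*(1/(20 - 2))**2) = -(7 + 56*(1/18)**2) = -(7 + 56*(1/324)) = -(7 + 14/81) = -1*581/81 = -581/81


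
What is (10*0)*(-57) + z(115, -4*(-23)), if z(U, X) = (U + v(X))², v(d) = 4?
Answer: 14161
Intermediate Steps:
z(U, X) = (4 + U)² (z(U, X) = (U + 4)² = (4 + U)²)
(10*0)*(-57) + z(115, -4*(-23)) = (10*0)*(-57) + (4 + 115)² = 0*(-57) + 119² = 0 + 14161 = 14161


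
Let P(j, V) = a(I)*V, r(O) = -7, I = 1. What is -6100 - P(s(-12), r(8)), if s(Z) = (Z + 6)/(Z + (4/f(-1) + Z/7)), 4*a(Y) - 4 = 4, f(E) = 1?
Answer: -6086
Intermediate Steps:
a(Y) = 2 (a(Y) = 1 + (¼)*4 = 1 + 1 = 2)
s(Z) = (6 + Z)/(4 + 8*Z/7) (s(Z) = (Z + 6)/(Z + (4/1 + Z/7)) = (6 + Z)/(Z + (4*1 + Z*(⅐))) = (6 + Z)/(Z + (4 + Z/7)) = (6 + Z)/(4 + 8*Z/7))
P(j, V) = 2*V
-6100 - P(s(-12), r(8)) = -6100 - 2*(-7) = -6100 - 1*(-14) = -6100 + 14 = -6086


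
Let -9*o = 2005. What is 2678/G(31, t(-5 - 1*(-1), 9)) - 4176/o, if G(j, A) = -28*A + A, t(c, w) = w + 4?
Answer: 601738/54135 ≈ 11.116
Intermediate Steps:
o = -2005/9 (o = -⅑*2005 = -2005/9 ≈ -222.78)
t(c, w) = 4 + w
G(j, A) = -27*A
2678/G(31, t(-5 - 1*(-1), 9)) - 4176/o = 2678/((-27*(4 + 9))) - 4176/(-2005/9) = 2678/((-27*13)) - 4176*(-9/2005) = 2678/(-351) + 37584/2005 = 2678*(-1/351) + 37584/2005 = -206/27 + 37584/2005 = 601738/54135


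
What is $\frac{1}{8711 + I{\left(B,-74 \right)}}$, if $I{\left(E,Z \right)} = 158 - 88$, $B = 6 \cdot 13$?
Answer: $\frac{1}{8781} \approx 0.00011388$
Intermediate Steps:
$B = 78$
$I{\left(E,Z \right)} = 70$ ($I{\left(E,Z \right)} = 158 - 88 = 70$)
$\frac{1}{8711 + I{\left(B,-74 \right)}} = \frac{1}{8711 + 70} = \frac{1}{8781}$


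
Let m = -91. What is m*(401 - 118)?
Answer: -25753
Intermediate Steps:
m*(401 - 118) = -91*(401 - 118) = -91*283 = -25753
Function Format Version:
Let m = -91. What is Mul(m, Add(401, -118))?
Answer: -25753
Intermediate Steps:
Mul(m, Add(401, -118)) = Mul(-91, Add(401, -118)) = Mul(-91, 283) = -25753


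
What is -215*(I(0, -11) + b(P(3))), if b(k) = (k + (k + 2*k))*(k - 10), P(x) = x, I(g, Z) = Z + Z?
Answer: 22790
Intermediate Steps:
I(g, Z) = 2*Z
b(k) = 4*k*(-10 + k) (b(k) = (k + 3*k)*(-10 + k) = (4*k)*(-10 + k) = 4*k*(-10 + k))
-215*(I(0, -11) + b(P(3))) = -215*(2*(-11) + 4*3*(-10 + 3)) = -215*(-22 + 4*3*(-7)) = -215*(-22 - 84) = -215*(-106) = 22790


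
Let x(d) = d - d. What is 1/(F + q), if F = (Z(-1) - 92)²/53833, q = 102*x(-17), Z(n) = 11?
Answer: 53833/6561 ≈ 8.2050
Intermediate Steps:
x(d) = 0
q = 0 (q = 102*0 = 0)
F = 6561/53833 (F = (11 - 92)²/53833 = (-81)²*(1/53833) = 6561*(1/53833) = 6561/53833 ≈ 0.12188)
1/(F + q) = 1/(6561/53833 + 0) = 1/(6561/53833) = 53833/6561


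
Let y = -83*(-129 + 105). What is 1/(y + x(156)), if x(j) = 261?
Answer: 1/2253 ≈ 0.00044385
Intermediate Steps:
y = 1992 (y = -83*(-24) = 1992)
1/(y + x(156)) = 1/(1992 + 261) = 1/2253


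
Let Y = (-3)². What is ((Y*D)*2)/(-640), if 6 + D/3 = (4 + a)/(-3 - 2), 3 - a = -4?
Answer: 1107/1600 ≈ 0.69188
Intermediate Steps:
a = 7 (a = 3 - 1*(-4) = 3 + 4 = 7)
D = -123/5 (D = -18 + 3*((4 + 7)/(-3 - 2)) = -18 + 3*(11/(-5)) = -18 + 3*(11*(-⅕)) = -18 + 3*(-11/5) = -18 - 33/5 = -123/5 ≈ -24.600)
Y = 9
((Y*D)*2)/(-640) = ((9*(-123/5))*2)/(-640) = -1107/5*2*(-1/640) = -2214/5*(-1/640) = 1107/1600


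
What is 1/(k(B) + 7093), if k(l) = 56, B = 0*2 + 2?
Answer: 1/7149 ≈ 0.00013988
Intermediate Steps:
B = 2 (B = 0 + 2 = 2)
1/(k(B) + 7093) = 1/(56 + 7093) = 1/7149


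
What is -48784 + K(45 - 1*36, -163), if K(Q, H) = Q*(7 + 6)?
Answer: -48667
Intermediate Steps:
K(Q, H) = 13*Q (K(Q, H) = Q*13 = 13*Q)
-48784 + K(45 - 1*36, -163) = -48784 + 13*(45 - 1*36) = -48784 + 13*(45 - 36) = -48784 + 13*9 = -48784 + 117 = -48667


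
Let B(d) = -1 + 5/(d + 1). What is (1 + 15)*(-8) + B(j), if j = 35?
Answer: -4639/36 ≈ -128.86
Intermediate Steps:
B(d) = -1 + 5/(1 + d)
(1 + 15)*(-8) + B(j) = (1 + 15)*(-8) + (4 - 1*35)/(1 + 35) = 16*(-8) + (4 - 35)/36 = -128 + (1/36)*(-31) = -128 - 31/36 = -4639/36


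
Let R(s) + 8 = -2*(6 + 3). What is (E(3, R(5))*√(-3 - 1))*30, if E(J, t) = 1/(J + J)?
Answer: 10*I ≈ 10.0*I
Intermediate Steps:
R(s) = -26 (R(s) = -8 - 2*(6 + 3) = -8 - 2*9 = -8 - 18 = -26)
E(J, t) = 1/(2*J)
(E(3, R(5))*√(-3 - 1))*30 = (((½)/3)*√(-3 - 1))*30 = (((½)*(⅓))*√(-4))*30 = ((2*I)/6)*30 = (I/3)*30 = 10*I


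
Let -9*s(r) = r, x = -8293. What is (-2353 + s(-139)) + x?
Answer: -95675/9 ≈ -10631.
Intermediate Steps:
s(r) = -r/9
(-2353 + s(-139)) + x = (-2353 - ⅑*(-139)) - 8293 = (-2353 + 139/9) - 8293 = -21038/9 - 8293 = -95675/9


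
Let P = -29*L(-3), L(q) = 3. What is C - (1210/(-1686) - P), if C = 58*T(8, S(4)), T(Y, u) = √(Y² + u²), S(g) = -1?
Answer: -72736/843 + 58*√65 ≈ 381.33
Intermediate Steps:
P = -87 (P = -29*3 = -87)
C = 58*√65 (C = 58*√(8² + (-1)²) = 58*√(64 + 1) = 58*√65 ≈ 467.61)
C - (1210/(-1686) - P) = 58*√65 - (1210/(-1686) - 1*(-87)) = 58*√65 - (1210*(-1/1686) + 87) = 58*√65 - (-605/843 + 87) = 58*√65 - 1*72736/843 = 58*√65 - 72736/843 = -72736/843 + 58*√65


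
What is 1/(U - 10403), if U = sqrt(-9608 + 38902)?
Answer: -10403/108193115 - sqrt(29294)/108193115 ≈ -9.7734e-5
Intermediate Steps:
U = sqrt(29294) ≈ 171.15
1/(U - 10403) = 1/(sqrt(29294) - 10403) = 1/(-10403 + sqrt(29294))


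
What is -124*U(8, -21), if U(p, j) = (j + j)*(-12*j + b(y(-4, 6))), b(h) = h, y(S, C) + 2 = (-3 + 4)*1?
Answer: 1307208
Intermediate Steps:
y(S, C) = -1 (y(S, C) = -2 + (-3 + 4)*1 = -2 + 1*1 = -2 + 1 = -1)
U(p, j) = 2*j*(-1 - 12*j) (U(p, j) = (j + j)*(-12*j - 1) = (2*j)*(-1 - 12*j) = 2*j*(-1 - 12*j))
-124*U(8, -21) = -(-248)*(-21)*(1 + 12*(-21)) = -(-248)*(-21)*(1 - 252) = -(-248)*(-21)*(-251) = -124*(-10542) = 1307208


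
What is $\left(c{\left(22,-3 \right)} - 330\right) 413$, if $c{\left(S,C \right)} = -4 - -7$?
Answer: $-135051$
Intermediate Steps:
$c{\left(S,C \right)} = 3$ ($c{\left(S,C \right)} = -4 + 7 = 3$)
$\left(c{\left(22,-3 \right)} - 330\right) 413 = \left(3 - 330\right) 413 = \left(-327\right) 413 = -135051$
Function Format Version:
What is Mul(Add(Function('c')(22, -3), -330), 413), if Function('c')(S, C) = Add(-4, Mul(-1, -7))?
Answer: -135051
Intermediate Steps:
Function('c')(S, C) = 3 (Function('c')(S, C) = Add(-4, 7) = 3)
Mul(Add(Function('c')(22, -3), -330), 413) = Mul(Add(3, -330), 413) = Mul(-327, 413) = -135051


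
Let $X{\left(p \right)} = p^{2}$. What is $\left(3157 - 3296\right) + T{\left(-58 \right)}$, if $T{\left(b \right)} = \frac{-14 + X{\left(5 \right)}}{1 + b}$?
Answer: $- \frac{7934}{57} \approx -139.19$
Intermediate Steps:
$T{\left(b \right)} = \frac{11}{1 + b}$ ($T{\left(b \right)} = \frac{-14 + 5^{2}}{1 + b} = \frac{-14 + 25}{1 + b} = \frac{11}{1 + b}$)
$\left(3157 - 3296\right) + T{\left(-58 \right)} = \left(3157 - 3296\right) + \frac{11}{1 - 58} = -139 + \frac{11}{-57} = -139 + 11 \left(- \frac{1}{57}\right) = -139 - \frac{11}{57} = - \frac{7934}{57}$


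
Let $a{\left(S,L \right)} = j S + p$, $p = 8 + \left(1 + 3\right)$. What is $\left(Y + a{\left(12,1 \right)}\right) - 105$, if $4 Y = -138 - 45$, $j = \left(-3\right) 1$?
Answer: $- \frac{699}{4} \approx -174.75$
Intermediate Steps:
$j = -3$
$p = 12$ ($p = 8 + 4 = 12$)
$Y = - \frac{183}{4}$ ($Y = \frac{-138 - 45}{4} = \frac{1}{4} \left(-183\right) = - \frac{183}{4} \approx -45.75$)
$a{\left(S,L \right)} = 12 - 3 S$ ($a{\left(S,L \right)} = - 3 S + 12 = 12 - 3 S$)
$\left(Y + a{\left(12,1 \right)}\right) - 105 = \left(- \frac{183}{4} + \left(12 - 36\right)\right) - 105 = \left(- \frac{183}{4} - 24\right) - 105 = - \frac{279}{4} - 105 = - \frac{699}{4}$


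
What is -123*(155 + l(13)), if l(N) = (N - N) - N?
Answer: -17466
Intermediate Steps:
l(N) = -N (l(N) = 0 - N = -N)
-123*(155 + l(13)) = -123*(155 - 1*13) = -123*(155 - 13) = -123*142 = -17466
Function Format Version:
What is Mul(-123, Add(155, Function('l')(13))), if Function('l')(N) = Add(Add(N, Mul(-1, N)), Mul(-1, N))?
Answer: -17466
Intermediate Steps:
Function('l')(N) = Mul(-1, N) (Function('l')(N) = Add(0, Mul(-1, N)) = Mul(-1, N))
Mul(-123, Add(155, Function('l')(13))) = Mul(-123, Add(155, Mul(-1, 13))) = Mul(-123, Add(155, -13)) = Mul(-123, 142) = -17466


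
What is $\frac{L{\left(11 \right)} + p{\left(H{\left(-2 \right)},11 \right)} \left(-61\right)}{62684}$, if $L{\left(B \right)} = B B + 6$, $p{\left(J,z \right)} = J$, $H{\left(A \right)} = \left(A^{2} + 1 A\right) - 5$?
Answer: $\frac{155}{31342} \approx 0.0049454$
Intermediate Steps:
$H{\left(A \right)} = -5 + A + A^{2}$ ($H{\left(A \right)} = \left(A^{2} + A\right) - 5 = \left(A + A^{2}\right) - 5 = -5 + A + A^{2}$)
$L{\left(B \right)} = 6 + B^{2}$ ($L{\left(B \right)} = B^{2} + 6 = 6 + B^{2}$)
$\frac{L{\left(11 \right)} + p{\left(H{\left(-2 \right)},11 \right)} \left(-61\right)}{62684} = \frac{\left(6 + 11^{2}\right) + \left(-5 - 2 + \left(-2\right)^{2}\right) \left(-61\right)}{62684} = \left(\left(6 + 121\right) + \left(-5 - 2 + 4\right) \left(-61\right)\right) \frac{1}{62684} = \left(127 - -183\right) \frac{1}{62684} = \left(127 + 183\right) \frac{1}{62684} = 310 \cdot \frac{1}{62684} = \frac{155}{31342}$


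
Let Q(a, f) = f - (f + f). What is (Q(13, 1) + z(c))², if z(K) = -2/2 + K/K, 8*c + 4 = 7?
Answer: 1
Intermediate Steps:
Q(a, f) = -f (Q(a, f) = f - 2*f = -f)
c = 3/8 (c = -½ + (⅛)*7 = -½ + 7/8 = 3/8 ≈ 0.37500)
z(K) = 0 (z(K) = -2*½ + 1 = -1 + 1 = 0)
(Q(13, 1) + z(c))² = (-1*1 + 0)² = (-1 + 0)² = (-1)² = 1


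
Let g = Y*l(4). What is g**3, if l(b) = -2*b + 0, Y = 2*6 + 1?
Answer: -1124864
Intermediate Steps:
Y = 13 (Y = 12 + 1 = 13)
l(b) = -2*b
g = -104 (g = 13*(-2*4) = 13*(-8) = -104)
g**3 = (-104)**3 = -1124864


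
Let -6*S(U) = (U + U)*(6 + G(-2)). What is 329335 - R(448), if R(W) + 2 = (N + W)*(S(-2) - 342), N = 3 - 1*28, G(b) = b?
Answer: 472875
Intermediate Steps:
S(U) = -4*U/3 (S(U) = -(U + U)*(6 - 2)/6 = -2*U*4/6 = -4*U/3)
N = -25 (N = 3 - 28 = -25)
R(W) = 25444/3 - 1018*W/3 (R(W) = -2 + (-25 + W)*(-4/3*(-2) - 342) = -2 + (-25 + W)*(8/3 - 342) = -2 + (-25 + W)*(-1018/3) = -2 + (25450/3 - 1018*W/3) = 25444/3 - 1018*W/3)
329335 - R(448) = 329335 - (25444/3 - 1018/3*448) = 329335 - (25444/3 - 456064/3) = 329335 - 1*(-143540) = 329335 + 143540 = 472875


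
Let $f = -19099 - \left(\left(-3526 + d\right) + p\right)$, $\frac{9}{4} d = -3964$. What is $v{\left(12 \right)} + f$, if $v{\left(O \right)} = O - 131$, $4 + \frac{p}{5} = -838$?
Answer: $- \frac{87482}{9} \approx -9720.2$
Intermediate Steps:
$p = -4210$ ($p = -20 + 5 \left(-838\right) = -20 - 4190 = -4210$)
$d = - \frac{15856}{9}$ ($d = \frac{4}{9} \left(-3964\right) = - \frac{15856}{9} \approx -1761.8$)
$v{\left(O \right)} = -131 + O$
$f = - \frac{86411}{9}$ ($f = -19099 - \left(\left(-3526 - \frac{15856}{9}\right) - 4210\right) = -19099 - \left(- \frac{47590}{9} - 4210\right) = -19099 - - \frac{85480}{9} = -19099 + \frac{85480}{9} = - \frac{86411}{9} \approx -9601.2$)
$v{\left(12 \right)} + f = \left(-131 + 12\right) - \frac{86411}{9} = -119 - \frac{86411}{9} = - \frac{87482}{9}$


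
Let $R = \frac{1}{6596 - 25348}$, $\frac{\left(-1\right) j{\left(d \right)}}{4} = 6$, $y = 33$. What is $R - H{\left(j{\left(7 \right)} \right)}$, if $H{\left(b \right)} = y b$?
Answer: $\frac{14851583}{18752} \approx 792.0$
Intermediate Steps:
$j{\left(d \right)} = -24$ ($j{\left(d \right)} = \left(-4\right) 6 = -24$)
$H{\left(b \right)} = 33 b$
$R = - \frac{1}{18752}$ ($R = \frac{1}{-18752} = - \frac{1}{18752} \approx -5.3328 \cdot 10^{-5}$)
$R - H{\left(j{\left(7 \right)} \right)} = - \frac{1}{18752} - 33 \left(-24\right) = - \frac{1}{18752} - -792 = - \frac{1}{18752} + 792 = \frac{14851583}{18752}$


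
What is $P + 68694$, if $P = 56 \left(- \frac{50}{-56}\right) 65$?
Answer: $71944$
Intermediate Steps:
$P = 3250$ ($P = 56 \left(\left(-50\right) \left(- \frac{1}{56}\right)\right) 65 = 56 \cdot \frac{25}{28} \cdot 65 = 50 \cdot 65 = 3250$)
$P + 68694 = 3250 + 68694 = 71944$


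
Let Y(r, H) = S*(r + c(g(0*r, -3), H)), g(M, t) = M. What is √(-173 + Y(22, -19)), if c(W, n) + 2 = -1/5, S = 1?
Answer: I*√3830/5 ≈ 12.377*I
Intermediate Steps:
c(W, n) = -11/5 (c(W, n) = -2 - 1/5 = -2 - 1*⅕ = -2 - ⅕ = -11/5)
Y(r, H) = -11/5 + r (Y(r, H) = 1*(r - 11/5) = 1*(-11/5 + r) = -11/5 + r)
√(-173 + Y(22, -19)) = √(-173 + (-11/5 + 22)) = √(-173 + 99/5) = √(-766/5) = I*√3830/5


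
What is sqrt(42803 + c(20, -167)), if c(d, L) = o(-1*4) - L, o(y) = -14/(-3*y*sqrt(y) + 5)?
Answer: 2*sqrt(3880191225 + 50484*I)/601 ≈ 207.29 + 0.0013485*I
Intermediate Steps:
o(y) = -14/(5 - 3*y**(3/2)) (o(y) = -14/(-3*y**(3/2) + 5) = -14/(5 - 3*y**(3/2)))
c(d, L) = -L + 14*(-5 + 24*I)/601 (c(d, L) = 14/(-5 + 3*(-1*4)**(3/2)) - L = 14/(-5 + 3*(-4)**(3/2)) - L = 14/(-5 + 3*(-8*I)) - L = 14/(-5 - 24*I) - L = 14*((-5 + 24*I)/601) - L = 14*(-5 + 24*I)/601 - L = -L + 14*(-5 + 24*I)/601)
sqrt(42803 + c(20, -167)) = sqrt(42803 + (-70/601 - 1*(-167) + 336*I/601)) = sqrt(42803 + (-70/601 + 167 + 336*I/601)) = sqrt(42803 + (100297/601 + 336*I/601)) = sqrt(25824900/601 + 336*I/601)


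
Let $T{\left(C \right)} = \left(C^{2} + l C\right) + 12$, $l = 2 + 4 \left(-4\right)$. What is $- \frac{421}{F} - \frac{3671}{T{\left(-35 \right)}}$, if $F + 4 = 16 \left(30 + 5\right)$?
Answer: $- \frac{2768143}{960212} \approx -2.8828$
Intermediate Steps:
$l = -14$ ($l = 2 - 16 = -14$)
$F = 556$ ($F = -4 + 16 \left(30 + 5\right) = -4 + 16 \cdot 35 = -4 + 560 = 556$)
$T{\left(C \right)} = 12 + C^{2} - 14 C$ ($T{\left(C \right)} = \left(C^{2} - 14 C\right) + 12 = 12 + C^{2} - 14 C$)
$- \frac{421}{F} - \frac{3671}{T{\left(-35 \right)}} = - \frac{421}{556} - \frac{3671}{12 + \left(-35\right)^{2} - -490} = \left(-421\right) \frac{1}{556} - \frac{3671}{12 + 1225 + 490} = - \frac{421}{556} - \frac{3671}{1727} = - \frac{2768143}{960212}$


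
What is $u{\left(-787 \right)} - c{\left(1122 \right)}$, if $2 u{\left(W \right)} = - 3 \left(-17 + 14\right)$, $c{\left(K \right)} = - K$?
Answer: $\frac{2253}{2} \approx 1126.5$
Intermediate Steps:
$u{\left(W \right)} = \frac{9}{2}$ ($u{\left(W \right)} = \frac{\left(-3\right) \left(-17 + 14\right)}{2} = \frac{\left(-3\right) \left(-3\right)}{2} = \frac{1}{2} \cdot 9 = \frac{9}{2}$)
$u{\left(-787 \right)} - c{\left(1122 \right)} = \frac{9}{2} - \left(-1\right) 1122 = \frac{9}{2} - -1122 = \frac{9}{2} + 1122 = \frac{2253}{2}$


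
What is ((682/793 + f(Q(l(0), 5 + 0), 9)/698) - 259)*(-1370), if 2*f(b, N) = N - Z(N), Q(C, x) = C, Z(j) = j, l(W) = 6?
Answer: 280445850/793 ≈ 3.5365e+5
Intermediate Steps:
f(b, N) = 0 (f(b, N) = (N - N)/2 = (½)*0 = 0)
((682/793 + f(Q(l(0), 5 + 0), 9)/698) - 259)*(-1370) = ((682/793 + 0/698) - 259)*(-1370) = ((682*(1/793) + 0*(1/698)) - 259)*(-1370) = ((682/793 + 0) - 259)*(-1370) = (682/793 - 259)*(-1370) = -204705/793*(-1370) = 280445850/793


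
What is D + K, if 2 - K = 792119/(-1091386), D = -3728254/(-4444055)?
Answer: 17289543443049/4850179410230 ≈ 3.5647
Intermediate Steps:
D = 3728254/4444055 (D = -3728254*(-1/4444055) = 3728254/4444055 ≈ 0.83893)
K = 2974891/1091386 (K = 2 - 792119/(-1091386) = 2 - 792119*(-1)/1091386 = 2 - 1*(-792119/1091386) = 2 + 792119/1091386 = 2974891/1091386 ≈ 2.7258)
D + K = 3728254/4444055 + 2974891/1091386 = 17289543443049/4850179410230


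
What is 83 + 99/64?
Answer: 5411/64 ≈ 84.547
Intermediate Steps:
83 + 99/64 = 5411/64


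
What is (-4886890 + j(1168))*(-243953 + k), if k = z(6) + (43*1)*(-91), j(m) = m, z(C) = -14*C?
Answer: 1211414769900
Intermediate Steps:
k = -3997 (k = -14*6 + (43*1)*(-91) = -84 + 43*(-91) = -84 - 3913 = -3997)
(-4886890 + j(1168))*(-243953 + k) = (-4886890 + 1168)*(-243953 - 3997) = -4885722*(-247950) = 1211414769900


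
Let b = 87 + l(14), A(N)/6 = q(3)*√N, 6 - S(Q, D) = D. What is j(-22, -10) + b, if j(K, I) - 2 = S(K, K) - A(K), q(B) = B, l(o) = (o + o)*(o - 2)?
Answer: 453 - 18*I*√22 ≈ 453.0 - 84.427*I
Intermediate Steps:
l(o) = 2*o*(-2 + o) (l(o) = (2*o)*(-2 + o) = 2*o*(-2 + o))
S(Q, D) = 6 - D
A(N) = 18*√N (A(N) = 6*(3*√N) = 18*√N)
b = 423 (b = 87 + 2*14*(-2 + 14) = 87 + 2*14*12 = 87 + 336 = 423)
j(K, I) = 8 - K - 18*√K (j(K, I) = 2 + ((6 - K) - 18*√K) = 2 + (6 - K - 18*√K) = 8 - K - 18*√K)
j(-22, -10) + b = (8 - 1*(-22) - 18*I*√22) + 423 = (8 + 22 - 18*I*√22) + 423 = (30 - 18*I*√22) + 423 = 453 - 18*I*√22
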